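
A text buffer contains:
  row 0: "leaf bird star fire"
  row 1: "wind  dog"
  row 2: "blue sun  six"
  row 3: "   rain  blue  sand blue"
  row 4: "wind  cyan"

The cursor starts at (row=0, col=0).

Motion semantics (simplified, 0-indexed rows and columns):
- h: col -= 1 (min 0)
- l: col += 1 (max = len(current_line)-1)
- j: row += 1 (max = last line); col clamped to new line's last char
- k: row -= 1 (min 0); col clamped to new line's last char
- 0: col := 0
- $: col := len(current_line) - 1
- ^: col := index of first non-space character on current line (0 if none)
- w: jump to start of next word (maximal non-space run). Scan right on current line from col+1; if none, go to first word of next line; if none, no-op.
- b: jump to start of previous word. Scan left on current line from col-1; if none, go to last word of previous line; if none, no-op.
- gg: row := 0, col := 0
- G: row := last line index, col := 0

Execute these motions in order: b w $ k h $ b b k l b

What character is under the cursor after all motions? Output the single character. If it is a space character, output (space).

After 1 (b): row=0 col=0 char='l'
After 2 (w): row=0 col=5 char='b'
After 3 ($): row=0 col=18 char='e'
After 4 (k): row=0 col=18 char='e'
After 5 (h): row=0 col=17 char='r'
After 6 ($): row=0 col=18 char='e'
After 7 (b): row=0 col=15 char='f'
After 8 (b): row=0 col=10 char='s'
After 9 (k): row=0 col=10 char='s'
After 10 (l): row=0 col=11 char='t'
After 11 (b): row=0 col=10 char='s'

Answer: s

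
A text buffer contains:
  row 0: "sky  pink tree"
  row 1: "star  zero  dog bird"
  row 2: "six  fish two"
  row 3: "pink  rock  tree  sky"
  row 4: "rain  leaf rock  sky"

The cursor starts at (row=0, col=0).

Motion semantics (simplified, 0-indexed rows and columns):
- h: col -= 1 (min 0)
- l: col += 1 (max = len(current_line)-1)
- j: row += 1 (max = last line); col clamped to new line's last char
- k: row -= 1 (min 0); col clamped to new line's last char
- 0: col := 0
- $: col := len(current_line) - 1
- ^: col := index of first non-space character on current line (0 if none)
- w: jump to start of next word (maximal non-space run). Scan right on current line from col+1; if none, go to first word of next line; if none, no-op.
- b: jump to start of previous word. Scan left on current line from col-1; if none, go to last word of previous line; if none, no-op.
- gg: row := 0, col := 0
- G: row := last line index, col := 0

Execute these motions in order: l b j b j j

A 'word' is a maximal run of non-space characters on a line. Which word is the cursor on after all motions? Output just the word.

Answer: two

Derivation:
After 1 (l): row=0 col=1 char='k'
After 2 (b): row=0 col=0 char='s'
After 3 (j): row=1 col=0 char='s'
After 4 (b): row=0 col=10 char='t'
After 5 (j): row=1 col=10 char='_'
After 6 (j): row=2 col=10 char='t'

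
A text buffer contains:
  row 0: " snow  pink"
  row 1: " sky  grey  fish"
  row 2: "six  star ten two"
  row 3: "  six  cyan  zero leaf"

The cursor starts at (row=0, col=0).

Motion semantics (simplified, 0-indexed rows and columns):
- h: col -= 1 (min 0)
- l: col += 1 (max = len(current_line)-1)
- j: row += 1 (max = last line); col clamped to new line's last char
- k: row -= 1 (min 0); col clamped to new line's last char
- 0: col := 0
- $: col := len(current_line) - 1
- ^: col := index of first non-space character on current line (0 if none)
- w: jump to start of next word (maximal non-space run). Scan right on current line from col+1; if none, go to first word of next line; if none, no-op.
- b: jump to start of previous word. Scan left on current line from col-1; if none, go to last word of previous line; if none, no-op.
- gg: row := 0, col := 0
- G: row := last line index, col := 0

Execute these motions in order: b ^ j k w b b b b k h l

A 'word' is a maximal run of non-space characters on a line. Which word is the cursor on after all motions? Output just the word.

Answer: snow

Derivation:
After 1 (b): row=0 col=0 char='_'
After 2 (^): row=0 col=1 char='s'
After 3 (j): row=1 col=1 char='s'
After 4 (k): row=0 col=1 char='s'
After 5 (w): row=0 col=7 char='p'
After 6 (b): row=0 col=1 char='s'
After 7 (b): row=0 col=1 char='s'
After 8 (b): row=0 col=1 char='s'
After 9 (b): row=0 col=1 char='s'
After 10 (k): row=0 col=1 char='s'
After 11 (h): row=0 col=0 char='_'
After 12 (l): row=0 col=1 char='s'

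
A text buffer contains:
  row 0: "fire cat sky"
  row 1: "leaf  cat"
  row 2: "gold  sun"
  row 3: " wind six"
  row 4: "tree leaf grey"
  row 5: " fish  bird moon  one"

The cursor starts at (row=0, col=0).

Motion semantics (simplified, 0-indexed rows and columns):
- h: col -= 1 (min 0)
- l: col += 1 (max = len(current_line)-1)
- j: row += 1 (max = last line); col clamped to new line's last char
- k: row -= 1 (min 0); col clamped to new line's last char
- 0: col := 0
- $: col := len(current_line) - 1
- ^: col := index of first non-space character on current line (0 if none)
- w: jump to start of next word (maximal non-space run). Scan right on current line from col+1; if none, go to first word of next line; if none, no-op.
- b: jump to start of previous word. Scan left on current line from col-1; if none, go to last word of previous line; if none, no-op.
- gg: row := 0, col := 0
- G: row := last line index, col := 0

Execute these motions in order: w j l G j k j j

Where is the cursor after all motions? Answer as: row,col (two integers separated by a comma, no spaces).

Answer: 5,0

Derivation:
After 1 (w): row=0 col=5 char='c'
After 2 (j): row=1 col=5 char='_'
After 3 (l): row=1 col=6 char='c'
After 4 (G): row=5 col=0 char='_'
After 5 (j): row=5 col=0 char='_'
After 6 (k): row=4 col=0 char='t'
After 7 (j): row=5 col=0 char='_'
After 8 (j): row=5 col=0 char='_'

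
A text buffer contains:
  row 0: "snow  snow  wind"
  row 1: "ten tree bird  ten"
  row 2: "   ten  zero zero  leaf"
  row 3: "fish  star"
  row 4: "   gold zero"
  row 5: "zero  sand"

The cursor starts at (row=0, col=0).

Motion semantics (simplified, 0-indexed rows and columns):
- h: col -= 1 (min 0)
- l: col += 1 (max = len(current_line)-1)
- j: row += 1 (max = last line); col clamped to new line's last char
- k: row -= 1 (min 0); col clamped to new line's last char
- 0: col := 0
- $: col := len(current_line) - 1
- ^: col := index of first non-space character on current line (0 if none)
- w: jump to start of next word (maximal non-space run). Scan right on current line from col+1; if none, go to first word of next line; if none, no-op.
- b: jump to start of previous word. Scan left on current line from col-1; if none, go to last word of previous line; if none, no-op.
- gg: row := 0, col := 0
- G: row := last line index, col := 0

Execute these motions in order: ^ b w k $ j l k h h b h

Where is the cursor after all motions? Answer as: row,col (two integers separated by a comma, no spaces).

Answer: 0,11

Derivation:
After 1 (^): row=0 col=0 char='s'
After 2 (b): row=0 col=0 char='s'
After 3 (w): row=0 col=6 char='s'
After 4 (k): row=0 col=6 char='s'
After 5 ($): row=0 col=15 char='d'
After 6 (j): row=1 col=15 char='t'
After 7 (l): row=1 col=16 char='e'
After 8 (k): row=0 col=15 char='d'
After 9 (h): row=0 col=14 char='n'
After 10 (h): row=0 col=13 char='i'
After 11 (b): row=0 col=12 char='w'
After 12 (h): row=0 col=11 char='_'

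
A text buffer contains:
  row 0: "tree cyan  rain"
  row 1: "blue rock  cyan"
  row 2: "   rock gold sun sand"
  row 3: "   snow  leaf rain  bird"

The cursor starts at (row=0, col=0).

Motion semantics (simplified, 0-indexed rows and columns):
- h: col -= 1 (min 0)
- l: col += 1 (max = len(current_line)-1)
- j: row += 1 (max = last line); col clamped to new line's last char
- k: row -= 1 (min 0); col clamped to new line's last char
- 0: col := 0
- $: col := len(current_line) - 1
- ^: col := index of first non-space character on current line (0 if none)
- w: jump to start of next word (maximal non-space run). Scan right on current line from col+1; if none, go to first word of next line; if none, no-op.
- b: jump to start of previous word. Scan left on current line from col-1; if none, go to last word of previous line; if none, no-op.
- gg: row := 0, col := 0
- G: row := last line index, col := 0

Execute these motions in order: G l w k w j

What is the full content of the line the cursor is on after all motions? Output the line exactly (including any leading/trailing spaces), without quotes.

After 1 (G): row=3 col=0 char='_'
After 2 (l): row=3 col=1 char='_'
After 3 (w): row=3 col=3 char='s'
After 4 (k): row=2 col=3 char='r'
After 5 (w): row=2 col=8 char='g'
After 6 (j): row=3 col=8 char='_'

Answer:    snow  leaf rain  bird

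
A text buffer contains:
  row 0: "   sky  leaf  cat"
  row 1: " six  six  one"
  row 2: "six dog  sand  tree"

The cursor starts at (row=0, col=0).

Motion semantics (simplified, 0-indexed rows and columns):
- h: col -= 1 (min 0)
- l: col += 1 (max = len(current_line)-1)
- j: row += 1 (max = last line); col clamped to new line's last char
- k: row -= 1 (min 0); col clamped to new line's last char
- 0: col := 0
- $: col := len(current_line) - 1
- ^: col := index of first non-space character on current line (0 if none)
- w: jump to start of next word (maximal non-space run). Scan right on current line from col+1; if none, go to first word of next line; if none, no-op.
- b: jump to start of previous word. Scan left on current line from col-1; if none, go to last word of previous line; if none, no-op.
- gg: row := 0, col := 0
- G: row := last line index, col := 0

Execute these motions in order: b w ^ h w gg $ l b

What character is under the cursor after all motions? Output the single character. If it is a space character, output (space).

After 1 (b): row=0 col=0 char='_'
After 2 (w): row=0 col=3 char='s'
After 3 (^): row=0 col=3 char='s'
After 4 (h): row=0 col=2 char='_'
After 5 (w): row=0 col=3 char='s'
After 6 (gg): row=0 col=0 char='_'
After 7 ($): row=0 col=16 char='t'
After 8 (l): row=0 col=16 char='t'
After 9 (b): row=0 col=14 char='c'

Answer: c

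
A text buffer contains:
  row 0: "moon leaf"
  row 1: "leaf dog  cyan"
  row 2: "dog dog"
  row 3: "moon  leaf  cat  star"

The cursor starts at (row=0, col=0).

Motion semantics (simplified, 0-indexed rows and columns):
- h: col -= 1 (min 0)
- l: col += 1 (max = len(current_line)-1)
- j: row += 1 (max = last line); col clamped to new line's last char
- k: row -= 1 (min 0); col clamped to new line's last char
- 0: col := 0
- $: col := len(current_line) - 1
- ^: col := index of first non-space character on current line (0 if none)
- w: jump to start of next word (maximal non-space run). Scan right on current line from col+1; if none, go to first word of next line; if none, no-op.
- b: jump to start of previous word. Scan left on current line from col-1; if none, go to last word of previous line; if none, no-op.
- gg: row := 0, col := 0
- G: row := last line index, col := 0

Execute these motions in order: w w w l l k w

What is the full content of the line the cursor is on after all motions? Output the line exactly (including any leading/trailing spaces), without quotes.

After 1 (w): row=0 col=5 char='l'
After 2 (w): row=1 col=0 char='l'
After 3 (w): row=1 col=5 char='d'
After 4 (l): row=1 col=6 char='o'
After 5 (l): row=1 col=7 char='g'
After 6 (k): row=0 col=7 char='a'
After 7 (w): row=1 col=0 char='l'

Answer: leaf dog  cyan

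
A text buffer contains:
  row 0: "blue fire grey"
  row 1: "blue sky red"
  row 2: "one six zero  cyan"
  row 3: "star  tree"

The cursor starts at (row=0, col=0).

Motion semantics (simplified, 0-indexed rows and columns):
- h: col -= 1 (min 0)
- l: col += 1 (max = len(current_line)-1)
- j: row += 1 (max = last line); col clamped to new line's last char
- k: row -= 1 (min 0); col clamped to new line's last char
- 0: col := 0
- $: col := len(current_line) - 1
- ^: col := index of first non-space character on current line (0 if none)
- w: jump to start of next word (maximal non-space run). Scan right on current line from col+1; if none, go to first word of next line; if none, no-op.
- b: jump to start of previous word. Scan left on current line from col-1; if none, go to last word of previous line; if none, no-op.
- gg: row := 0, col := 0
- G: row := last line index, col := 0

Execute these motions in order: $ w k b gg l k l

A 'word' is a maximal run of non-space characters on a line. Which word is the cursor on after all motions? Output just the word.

Answer: blue

Derivation:
After 1 ($): row=0 col=13 char='y'
After 2 (w): row=1 col=0 char='b'
After 3 (k): row=0 col=0 char='b'
After 4 (b): row=0 col=0 char='b'
After 5 (gg): row=0 col=0 char='b'
After 6 (l): row=0 col=1 char='l'
After 7 (k): row=0 col=1 char='l'
After 8 (l): row=0 col=2 char='u'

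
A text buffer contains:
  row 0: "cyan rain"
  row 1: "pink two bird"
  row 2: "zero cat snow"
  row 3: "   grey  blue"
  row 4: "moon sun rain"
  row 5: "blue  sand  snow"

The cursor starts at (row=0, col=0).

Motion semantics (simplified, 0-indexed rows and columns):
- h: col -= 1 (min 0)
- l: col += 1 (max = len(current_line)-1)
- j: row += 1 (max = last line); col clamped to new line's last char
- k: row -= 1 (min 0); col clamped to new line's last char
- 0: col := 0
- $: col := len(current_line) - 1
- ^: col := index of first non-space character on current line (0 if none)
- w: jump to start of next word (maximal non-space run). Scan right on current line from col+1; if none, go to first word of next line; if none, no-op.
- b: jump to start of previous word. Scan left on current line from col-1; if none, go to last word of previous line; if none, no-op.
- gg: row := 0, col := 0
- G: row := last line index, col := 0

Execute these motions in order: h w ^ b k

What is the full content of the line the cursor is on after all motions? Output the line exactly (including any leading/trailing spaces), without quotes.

Answer: cyan rain

Derivation:
After 1 (h): row=0 col=0 char='c'
After 2 (w): row=0 col=5 char='r'
After 3 (^): row=0 col=0 char='c'
After 4 (b): row=0 col=0 char='c'
After 5 (k): row=0 col=0 char='c'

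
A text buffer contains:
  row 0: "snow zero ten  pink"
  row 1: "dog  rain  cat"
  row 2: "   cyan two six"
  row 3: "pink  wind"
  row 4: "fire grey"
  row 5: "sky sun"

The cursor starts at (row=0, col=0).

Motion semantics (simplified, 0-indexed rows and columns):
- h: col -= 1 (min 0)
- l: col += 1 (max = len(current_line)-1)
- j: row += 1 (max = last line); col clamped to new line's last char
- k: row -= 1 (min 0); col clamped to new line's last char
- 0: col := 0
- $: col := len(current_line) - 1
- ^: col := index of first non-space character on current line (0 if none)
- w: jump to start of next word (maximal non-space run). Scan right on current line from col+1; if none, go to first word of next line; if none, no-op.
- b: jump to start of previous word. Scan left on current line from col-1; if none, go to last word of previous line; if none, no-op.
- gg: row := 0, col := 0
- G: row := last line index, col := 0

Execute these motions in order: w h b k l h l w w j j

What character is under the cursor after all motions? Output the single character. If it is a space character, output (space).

Answer: o

Derivation:
After 1 (w): row=0 col=5 char='z'
After 2 (h): row=0 col=4 char='_'
After 3 (b): row=0 col=0 char='s'
After 4 (k): row=0 col=0 char='s'
After 5 (l): row=0 col=1 char='n'
After 6 (h): row=0 col=0 char='s'
After 7 (l): row=0 col=1 char='n'
After 8 (w): row=0 col=5 char='z'
After 9 (w): row=0 col=10 char='t'
After 10 (j): row=1 col=10 char='_'
After 11 (j): row=2 col=10 char='o'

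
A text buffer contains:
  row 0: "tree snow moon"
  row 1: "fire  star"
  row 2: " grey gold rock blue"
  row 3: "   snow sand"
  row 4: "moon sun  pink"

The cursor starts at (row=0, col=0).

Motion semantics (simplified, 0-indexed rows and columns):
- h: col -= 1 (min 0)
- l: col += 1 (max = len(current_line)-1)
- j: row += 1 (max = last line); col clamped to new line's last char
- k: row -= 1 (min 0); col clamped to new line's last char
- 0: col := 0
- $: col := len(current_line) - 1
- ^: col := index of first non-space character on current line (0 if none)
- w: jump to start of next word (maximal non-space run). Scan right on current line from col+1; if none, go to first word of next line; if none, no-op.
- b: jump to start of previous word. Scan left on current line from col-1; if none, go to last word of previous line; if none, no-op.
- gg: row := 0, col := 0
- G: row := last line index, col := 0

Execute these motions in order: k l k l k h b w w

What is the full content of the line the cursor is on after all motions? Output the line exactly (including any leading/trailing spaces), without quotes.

After 1 (k): row=0 col=0 char='t'
After 2 (l): row=0 col=1 char='r'
After 3 (k): row=0 col=1 char='r'
After 4 (l): row=0 col=2 char='e'
After 5 (k): row=0 col=2 char='e'
After 6 (h): row=0 col=1 char='r'
After 7 (b): row=0 col=0 char='t'
After 8 (w): row=0 col=5 char='s'
After 9 (w): row=0 col=10 char='m'

Answer: tree snow moon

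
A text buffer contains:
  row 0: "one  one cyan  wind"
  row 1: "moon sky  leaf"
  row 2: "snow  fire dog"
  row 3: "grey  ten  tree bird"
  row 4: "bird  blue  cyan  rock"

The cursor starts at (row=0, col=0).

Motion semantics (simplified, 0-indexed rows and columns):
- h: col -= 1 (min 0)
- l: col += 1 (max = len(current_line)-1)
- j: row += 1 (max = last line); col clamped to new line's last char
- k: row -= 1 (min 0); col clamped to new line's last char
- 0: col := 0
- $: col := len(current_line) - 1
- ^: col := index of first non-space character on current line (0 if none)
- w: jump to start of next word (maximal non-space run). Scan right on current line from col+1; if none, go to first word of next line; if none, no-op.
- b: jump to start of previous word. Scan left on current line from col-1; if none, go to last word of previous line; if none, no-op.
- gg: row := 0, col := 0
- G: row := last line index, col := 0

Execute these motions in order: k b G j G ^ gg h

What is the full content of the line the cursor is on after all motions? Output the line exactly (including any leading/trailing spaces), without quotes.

Answer: one  one cyan  wind

Derivation:
After 1 (k): row=0 col=0 char='o'
After 2 (b): row=0 col=0 char='o'
After 3 (G): row=4 col=0 char='b'
After 4 (j): row=4 col=0 char='b'
After 5 (G): row=4 col=0 char='b'
After 6 (^): row=4 col=0 char='b'
After 7 (gg): row=0 col=0 char='o'
After 8 (h): row=0 col=0 char='o'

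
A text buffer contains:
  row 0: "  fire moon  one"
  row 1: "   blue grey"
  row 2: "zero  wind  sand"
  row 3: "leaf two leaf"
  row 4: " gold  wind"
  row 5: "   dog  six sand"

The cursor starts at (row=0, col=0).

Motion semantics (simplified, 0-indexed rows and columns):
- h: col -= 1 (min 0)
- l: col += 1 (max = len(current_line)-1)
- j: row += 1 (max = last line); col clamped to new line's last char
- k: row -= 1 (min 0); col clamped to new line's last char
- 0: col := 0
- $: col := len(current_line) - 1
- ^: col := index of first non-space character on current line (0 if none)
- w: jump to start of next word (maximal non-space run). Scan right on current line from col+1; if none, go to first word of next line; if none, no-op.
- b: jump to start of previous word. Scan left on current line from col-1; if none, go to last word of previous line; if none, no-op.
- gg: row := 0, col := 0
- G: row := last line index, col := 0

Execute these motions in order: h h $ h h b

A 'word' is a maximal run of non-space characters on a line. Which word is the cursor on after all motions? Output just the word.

Answer: moon

Derivation:
After 1 (h): row=0 col=0 char='_'
After 2 (h): row=0 col=0 char='_'
After 3 ($): row=0 col=15 char='e'
After 4 (h): row=0 col=14 char='n'
After 5 (h): row=0 col=13 char='o'
After 6 (b): row=0 col=7 char='m'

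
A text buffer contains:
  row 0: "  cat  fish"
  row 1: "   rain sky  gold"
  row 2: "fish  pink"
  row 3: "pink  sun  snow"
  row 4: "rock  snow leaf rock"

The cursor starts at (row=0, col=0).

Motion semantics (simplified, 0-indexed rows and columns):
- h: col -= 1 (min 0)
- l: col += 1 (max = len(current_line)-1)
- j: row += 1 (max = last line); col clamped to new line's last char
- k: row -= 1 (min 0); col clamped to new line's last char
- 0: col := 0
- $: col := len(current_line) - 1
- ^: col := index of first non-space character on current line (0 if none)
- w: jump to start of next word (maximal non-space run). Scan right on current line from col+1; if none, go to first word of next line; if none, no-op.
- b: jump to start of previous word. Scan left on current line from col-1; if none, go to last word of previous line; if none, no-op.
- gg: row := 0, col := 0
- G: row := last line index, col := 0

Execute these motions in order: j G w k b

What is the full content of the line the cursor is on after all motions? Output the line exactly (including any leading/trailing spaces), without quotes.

Answer: pink  sun  snow

Derivation:
After 1 (j): row=1 col=0 char='_'
After 2 (G): row=4 col=0 char='r'
After 3 (w): row=4 col=6 char='s'
After 4 (k): row=3 col=6 char='s'
After 5 (b): row=3 col=0 char='p'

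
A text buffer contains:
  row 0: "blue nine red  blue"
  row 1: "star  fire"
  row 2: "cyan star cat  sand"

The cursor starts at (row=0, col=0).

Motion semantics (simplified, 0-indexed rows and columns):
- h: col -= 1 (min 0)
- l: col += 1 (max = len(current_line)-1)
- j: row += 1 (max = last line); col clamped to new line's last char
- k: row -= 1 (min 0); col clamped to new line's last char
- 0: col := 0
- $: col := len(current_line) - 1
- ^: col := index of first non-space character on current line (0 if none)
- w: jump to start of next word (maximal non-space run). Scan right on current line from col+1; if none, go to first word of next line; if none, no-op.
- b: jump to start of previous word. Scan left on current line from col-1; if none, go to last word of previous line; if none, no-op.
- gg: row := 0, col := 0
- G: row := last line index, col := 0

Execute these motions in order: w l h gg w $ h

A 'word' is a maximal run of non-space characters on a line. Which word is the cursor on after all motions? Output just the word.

Answer: blue

Derivation:
After 1 (w): row=0 col=5 char='n'
After 2 (l): row=0 col=6 char='i'
After 3 (h): row=0 col=5 char='n'
After 4 (gg): row=0 col=0 char='b'
After 5 (w): row=0 col=5 char='n'
After 6 ($): row=0 col=18 char='e'
After 7 (h): row=0 col=17 char='u'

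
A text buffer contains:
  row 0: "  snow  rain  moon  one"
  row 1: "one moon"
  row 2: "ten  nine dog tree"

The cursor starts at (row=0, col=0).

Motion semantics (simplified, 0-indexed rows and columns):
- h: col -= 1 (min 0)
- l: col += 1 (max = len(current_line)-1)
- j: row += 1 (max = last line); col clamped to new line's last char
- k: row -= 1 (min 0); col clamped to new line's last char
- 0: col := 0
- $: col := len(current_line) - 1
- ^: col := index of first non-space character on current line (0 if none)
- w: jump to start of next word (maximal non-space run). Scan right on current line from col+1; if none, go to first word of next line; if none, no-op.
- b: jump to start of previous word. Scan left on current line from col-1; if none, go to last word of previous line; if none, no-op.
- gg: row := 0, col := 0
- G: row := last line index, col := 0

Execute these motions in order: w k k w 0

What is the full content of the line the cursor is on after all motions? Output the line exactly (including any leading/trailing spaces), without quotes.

After 1 (w): row=0 col=2 char='s'
After 2 (k): row=0 col=2 char='s'
After 3 (k): row=0 col=2 char='s'
After 4 (w): row=0 col=8 char='r'
After 5 (0): row=0 col=0 char='_'

Answer:   snow  rain  moon  one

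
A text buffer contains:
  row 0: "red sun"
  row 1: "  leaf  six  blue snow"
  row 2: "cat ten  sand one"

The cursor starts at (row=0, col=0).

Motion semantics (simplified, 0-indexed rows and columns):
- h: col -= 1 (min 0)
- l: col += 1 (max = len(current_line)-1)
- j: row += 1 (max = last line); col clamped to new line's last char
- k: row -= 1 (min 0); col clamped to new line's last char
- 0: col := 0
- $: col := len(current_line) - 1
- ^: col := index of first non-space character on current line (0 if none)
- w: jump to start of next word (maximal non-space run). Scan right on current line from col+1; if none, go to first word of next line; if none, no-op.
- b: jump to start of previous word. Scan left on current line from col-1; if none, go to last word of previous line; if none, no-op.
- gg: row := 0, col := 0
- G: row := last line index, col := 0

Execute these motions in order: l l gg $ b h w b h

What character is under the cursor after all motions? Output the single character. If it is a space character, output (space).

After 1 (l): row=0 col=1 char='e'
After 2 (l): row=0 col=2 char='d'
After 3 (gg): row=0 col=0 char='r'
After 4 ($): row=0 col=6 char='n'
After 5 (b): row=0 col=4 char='s'
After 6 (h): row=0 col=3 char='_'
After 7 (w): row=0 col=4 char='s'
After 8 (b): row=0 col=0 char='r'
After 9 (h): row=0 col=0 char='r'

Answer: r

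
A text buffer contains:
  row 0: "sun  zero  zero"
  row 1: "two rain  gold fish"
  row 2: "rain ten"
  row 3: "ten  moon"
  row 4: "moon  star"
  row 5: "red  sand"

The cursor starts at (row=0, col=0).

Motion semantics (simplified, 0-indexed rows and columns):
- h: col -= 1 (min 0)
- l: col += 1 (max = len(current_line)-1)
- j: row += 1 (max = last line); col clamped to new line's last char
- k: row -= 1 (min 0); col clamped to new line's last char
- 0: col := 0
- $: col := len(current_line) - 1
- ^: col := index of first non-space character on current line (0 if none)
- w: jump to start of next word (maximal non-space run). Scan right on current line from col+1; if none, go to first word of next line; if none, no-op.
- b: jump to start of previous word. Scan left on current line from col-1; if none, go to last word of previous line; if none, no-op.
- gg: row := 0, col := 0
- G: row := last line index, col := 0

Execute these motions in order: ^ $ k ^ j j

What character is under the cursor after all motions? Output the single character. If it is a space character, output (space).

After 1 (^): row=0 col=0 char='s'
After 2 ($): row=0 col=14 char='o'
After 3 (k): row=0 col=14 char='o'
After 4 (^): row=0 col=0 char='s'
After 5 (j): row=1 col=0 char='t'
After 6 (j): row=2 col=0 char='r'

Answer: r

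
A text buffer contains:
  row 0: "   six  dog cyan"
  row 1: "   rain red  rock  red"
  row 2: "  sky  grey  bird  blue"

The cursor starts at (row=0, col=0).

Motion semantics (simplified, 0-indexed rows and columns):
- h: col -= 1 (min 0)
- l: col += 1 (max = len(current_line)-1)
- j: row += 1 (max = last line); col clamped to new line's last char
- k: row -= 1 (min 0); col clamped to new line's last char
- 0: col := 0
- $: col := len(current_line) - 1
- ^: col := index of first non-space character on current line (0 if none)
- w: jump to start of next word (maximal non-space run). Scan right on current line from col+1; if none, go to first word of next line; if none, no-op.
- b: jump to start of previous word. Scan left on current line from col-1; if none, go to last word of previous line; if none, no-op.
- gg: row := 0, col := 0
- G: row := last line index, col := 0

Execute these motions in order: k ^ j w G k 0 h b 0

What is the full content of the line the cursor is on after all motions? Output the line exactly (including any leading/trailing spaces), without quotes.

After 1 (k): row=0 col=0 char='_'
After 2 (^): row=0 col=3 char='s'
After 3 (j): row=1 col=3 char='r'
After 4 (w): row=1 col=8 char='r'
After 5 (G): row=2 col=0 char='_'
After 6 (k): row=1 col=0 char='_'
After 7 (0): row=1 col=0 char='_'
After 8 (h): row=1 col=0 char='_'
After 9 (b): row=0 col=12 char='c'
After 10 (0): row=0 col=0 char='_'

Answer:    six  dog cyan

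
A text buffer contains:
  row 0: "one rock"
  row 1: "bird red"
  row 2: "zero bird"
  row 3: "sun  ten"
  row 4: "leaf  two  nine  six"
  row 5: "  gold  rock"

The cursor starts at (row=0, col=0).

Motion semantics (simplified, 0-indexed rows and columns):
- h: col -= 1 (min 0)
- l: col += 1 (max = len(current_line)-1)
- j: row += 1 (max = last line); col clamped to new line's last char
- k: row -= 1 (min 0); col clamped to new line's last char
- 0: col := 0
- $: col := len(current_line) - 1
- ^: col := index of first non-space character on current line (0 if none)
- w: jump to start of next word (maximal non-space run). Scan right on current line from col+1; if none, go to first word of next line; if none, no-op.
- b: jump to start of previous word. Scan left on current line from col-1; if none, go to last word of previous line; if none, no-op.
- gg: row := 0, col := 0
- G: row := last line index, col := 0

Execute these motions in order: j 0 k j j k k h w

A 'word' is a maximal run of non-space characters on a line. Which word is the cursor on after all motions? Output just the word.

After 1 (j): row=1 col=0 char='b'
After 2 (0): row=1 col=0 char='b'
After 3 (k): row=0 col=0 char='o'
After 4 (j): row=1 col=0 char='b'
After 5 (j): row=2 col=0 char='z'
After 6 (k): row=1 col=0 char='b'
After 7 (k): row=0 col=0 char='o'
After 8 (h): row=0 col=0 char='o'
After 9 (w): row=0 col=4 char='r'

Answer: rock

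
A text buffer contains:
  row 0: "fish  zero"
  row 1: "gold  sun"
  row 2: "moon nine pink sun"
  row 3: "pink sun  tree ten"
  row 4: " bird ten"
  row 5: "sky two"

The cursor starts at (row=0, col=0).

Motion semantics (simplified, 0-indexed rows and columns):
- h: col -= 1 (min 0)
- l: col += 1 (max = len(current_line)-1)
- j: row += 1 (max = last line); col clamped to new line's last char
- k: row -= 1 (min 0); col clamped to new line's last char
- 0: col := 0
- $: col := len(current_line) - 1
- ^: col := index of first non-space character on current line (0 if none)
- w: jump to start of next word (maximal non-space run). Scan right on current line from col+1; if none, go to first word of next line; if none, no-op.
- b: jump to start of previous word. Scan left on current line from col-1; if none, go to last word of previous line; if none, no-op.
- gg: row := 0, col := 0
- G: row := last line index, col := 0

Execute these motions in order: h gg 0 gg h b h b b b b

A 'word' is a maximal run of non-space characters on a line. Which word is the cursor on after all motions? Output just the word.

Answer: fish

Derivation:
After 1 (h): row=0 col=0 char='f'
After 2 (gg): row=0 col=0 char='f'
After 3 (0): row=0 col=0 char='f'
After 4 (gg): row=0 col=0 char='f'
After 5 (h): row=0 col=0 char='f'
After 6 (b): row=0 col=0 char='f'
After 7 (h): row=0 col=0 char='f'
After 8 (b): row=0 col=0 char='f'
After 9 (b): row=0 col=0 char='f'
After 10 (b): row=0 col=0 char='f'
After 11 (b): row=0 col=0 char='f'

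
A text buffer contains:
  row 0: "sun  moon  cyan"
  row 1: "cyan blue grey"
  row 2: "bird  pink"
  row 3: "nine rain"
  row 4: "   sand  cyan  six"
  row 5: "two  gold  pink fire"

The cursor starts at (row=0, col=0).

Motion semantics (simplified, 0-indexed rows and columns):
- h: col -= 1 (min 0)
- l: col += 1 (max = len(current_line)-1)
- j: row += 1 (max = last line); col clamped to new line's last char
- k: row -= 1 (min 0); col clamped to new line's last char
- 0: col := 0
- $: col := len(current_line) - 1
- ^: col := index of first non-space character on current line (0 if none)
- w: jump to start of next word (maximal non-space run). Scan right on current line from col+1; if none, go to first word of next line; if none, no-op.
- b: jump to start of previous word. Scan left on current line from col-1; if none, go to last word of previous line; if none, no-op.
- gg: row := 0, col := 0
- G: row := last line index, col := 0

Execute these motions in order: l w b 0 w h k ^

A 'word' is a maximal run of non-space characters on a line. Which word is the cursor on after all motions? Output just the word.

After 1 (l): row=0 col=1 char='u'
After 2 (w): row=0 col=5 char='m'
After 3 (b): row=0 col=0 char='s'
After 4 (0): row=0 col=0 char='s'
After 5 (w): row=0 col=5 char='m'
After 6 (h): row=0 col=4 char='_'
After 7 (k): row=0 col=4 char='_'
After 8 (^): row=0 col=0 char='s'

Answer: sun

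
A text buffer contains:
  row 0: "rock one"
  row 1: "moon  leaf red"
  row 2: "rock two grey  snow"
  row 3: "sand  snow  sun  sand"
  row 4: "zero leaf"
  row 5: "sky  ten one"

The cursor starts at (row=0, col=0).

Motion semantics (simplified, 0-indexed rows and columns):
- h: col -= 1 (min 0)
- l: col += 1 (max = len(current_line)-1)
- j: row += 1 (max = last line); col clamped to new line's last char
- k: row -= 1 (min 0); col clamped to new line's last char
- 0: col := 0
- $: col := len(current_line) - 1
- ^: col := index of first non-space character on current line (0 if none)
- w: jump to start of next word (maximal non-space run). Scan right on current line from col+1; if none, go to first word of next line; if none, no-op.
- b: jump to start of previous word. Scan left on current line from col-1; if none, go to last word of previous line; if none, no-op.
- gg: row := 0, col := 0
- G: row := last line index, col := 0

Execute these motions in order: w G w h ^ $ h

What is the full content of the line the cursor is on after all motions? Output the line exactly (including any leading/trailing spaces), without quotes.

After 1 (w): row=0 col=5 char='o'
After 2 (G): row=5 col=0 char='s'
After 3 (w): row=5 col=5 char='t'
After 4 (h): row=5 col=4 char='_'
After 5 (^): row=5 col=0 char='s'
After 6 ($): row=5 col=11 char='e'
After 7 (h): row=5 col=10 char='n'

Answer: sky  ten one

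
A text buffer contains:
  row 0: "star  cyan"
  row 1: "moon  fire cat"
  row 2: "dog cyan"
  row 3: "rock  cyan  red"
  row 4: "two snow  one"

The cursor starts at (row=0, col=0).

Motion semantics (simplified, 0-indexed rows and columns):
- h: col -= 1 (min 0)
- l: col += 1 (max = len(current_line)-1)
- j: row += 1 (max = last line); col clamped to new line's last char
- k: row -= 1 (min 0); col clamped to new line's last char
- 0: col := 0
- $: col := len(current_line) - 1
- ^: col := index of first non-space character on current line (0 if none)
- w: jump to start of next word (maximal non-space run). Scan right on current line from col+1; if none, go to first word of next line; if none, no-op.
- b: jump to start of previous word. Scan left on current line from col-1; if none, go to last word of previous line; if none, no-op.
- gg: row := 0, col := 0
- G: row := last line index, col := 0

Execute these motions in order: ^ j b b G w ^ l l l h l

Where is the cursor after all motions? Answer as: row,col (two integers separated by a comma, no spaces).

Answer: 4,3

Derivation:
After 1 (^): row=0 col=0 char='s'
After 2 (j): row=1 col=0 char='m'
After 3 (b): row=0 col=6 char='c'
After 4 (b): row=0 col=0 char='s'
After 5 (G): row=4 col=0 char='t'
After 6 (w): row=4 col=4 char='s'
After 7 (^): row=4 col=0 char='t'
After 8 (l): row=4 col=1 char='w'
After 9 (l): row=4 col=2 char='o'
After 10 (l): row=4 col=3 char='_'
After 11 (h): row=4 col=2 char='o'
After 12 (l): row=4 col=3 char='_'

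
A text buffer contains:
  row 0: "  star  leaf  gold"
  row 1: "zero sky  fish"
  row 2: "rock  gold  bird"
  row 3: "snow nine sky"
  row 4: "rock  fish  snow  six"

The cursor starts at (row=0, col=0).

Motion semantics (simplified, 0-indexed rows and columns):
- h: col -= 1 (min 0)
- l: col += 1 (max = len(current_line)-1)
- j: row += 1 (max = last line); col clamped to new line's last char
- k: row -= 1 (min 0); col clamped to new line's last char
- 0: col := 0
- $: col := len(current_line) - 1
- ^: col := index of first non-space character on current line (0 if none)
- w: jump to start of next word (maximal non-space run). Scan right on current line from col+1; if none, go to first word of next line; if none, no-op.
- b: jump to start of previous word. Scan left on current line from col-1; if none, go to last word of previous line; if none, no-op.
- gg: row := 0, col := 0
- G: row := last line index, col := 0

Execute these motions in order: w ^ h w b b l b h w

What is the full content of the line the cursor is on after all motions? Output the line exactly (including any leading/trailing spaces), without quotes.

Answer:   star  leaf  gold

Derivation:
After 1 (w): row=0 col=2 char='s'
After 2 (^): row=0 col=2 char='s'
After 3 (h): row=0 col=1 char='_'
After 4 (w): row=0 col=2 char='s'
After 5 (b): row=0 col=2 char='s'
After 6 (b): row=0 col=2 char='s'
After 7 (l): row=0 col=3 char='t'
After 8 (b): row=0 col=2 char='s'
After 9 (h): row=0 col=1 char='_'
After 10 (w): row=0 col=2 char='s'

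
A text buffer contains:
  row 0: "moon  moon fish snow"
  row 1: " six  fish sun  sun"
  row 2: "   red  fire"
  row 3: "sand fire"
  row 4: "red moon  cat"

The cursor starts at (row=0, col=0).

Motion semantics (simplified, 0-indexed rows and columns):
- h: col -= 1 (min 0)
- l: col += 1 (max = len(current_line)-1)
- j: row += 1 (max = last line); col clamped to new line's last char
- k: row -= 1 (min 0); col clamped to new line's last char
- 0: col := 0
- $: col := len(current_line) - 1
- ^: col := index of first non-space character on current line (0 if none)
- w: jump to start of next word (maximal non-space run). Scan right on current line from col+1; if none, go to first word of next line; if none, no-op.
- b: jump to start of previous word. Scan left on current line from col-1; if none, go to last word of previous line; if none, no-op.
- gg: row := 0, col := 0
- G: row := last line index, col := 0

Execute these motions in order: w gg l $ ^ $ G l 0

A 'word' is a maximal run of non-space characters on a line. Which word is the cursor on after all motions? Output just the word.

After 1 (w): row=0 col=6 char='m'
After 2 (gg): row=0 col=0 char='m'
After 3 (l): row=0 col=1 char='o'
After 4 ($): row=0 col=19 char='w'
After 5 (^): row=0 col=0 char='m'
After 6 ($): row=0 col=19 char='w'
After 7 (G): row=4 col=0 char='r'
After 8 (l): row=4 col=1 char='e'
After 9 (0): row=4 col=0 char='r'

Answer: red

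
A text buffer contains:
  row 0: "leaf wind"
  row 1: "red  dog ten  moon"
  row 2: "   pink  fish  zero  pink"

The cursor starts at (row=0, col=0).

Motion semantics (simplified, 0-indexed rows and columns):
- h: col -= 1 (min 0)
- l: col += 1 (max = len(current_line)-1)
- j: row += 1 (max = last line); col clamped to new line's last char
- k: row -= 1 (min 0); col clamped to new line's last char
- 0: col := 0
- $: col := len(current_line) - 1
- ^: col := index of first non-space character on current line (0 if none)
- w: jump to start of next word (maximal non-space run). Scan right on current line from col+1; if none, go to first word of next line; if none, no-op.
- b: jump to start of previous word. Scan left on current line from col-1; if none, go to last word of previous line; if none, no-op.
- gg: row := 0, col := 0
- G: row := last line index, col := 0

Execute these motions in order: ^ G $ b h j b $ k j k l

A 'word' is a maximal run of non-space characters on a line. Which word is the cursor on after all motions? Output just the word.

Answer: moon

Derivation:
After 1 (^): row=0 col=0 char='l'
After 2 (G): row=2 col=0 char='_'
After 3 ($): row=2 col=24 char='k'
After 4 (b): row=2 col=21 char='p'
After 5 (h): row=2 col=20 char='_'
After 6 (j): row=2 col=20 char='_'
After 7 (b): row=2 col=15 char='z'
After 8 ($): row=2 col=24 char='k'
After 9 (k): row=1 col=17 char='n'
After 10 (j): row=2 col=17 char='r'
After 11 (k): row=1 col=17 char='n'
After 12 (l): row=1 col=17 char='n'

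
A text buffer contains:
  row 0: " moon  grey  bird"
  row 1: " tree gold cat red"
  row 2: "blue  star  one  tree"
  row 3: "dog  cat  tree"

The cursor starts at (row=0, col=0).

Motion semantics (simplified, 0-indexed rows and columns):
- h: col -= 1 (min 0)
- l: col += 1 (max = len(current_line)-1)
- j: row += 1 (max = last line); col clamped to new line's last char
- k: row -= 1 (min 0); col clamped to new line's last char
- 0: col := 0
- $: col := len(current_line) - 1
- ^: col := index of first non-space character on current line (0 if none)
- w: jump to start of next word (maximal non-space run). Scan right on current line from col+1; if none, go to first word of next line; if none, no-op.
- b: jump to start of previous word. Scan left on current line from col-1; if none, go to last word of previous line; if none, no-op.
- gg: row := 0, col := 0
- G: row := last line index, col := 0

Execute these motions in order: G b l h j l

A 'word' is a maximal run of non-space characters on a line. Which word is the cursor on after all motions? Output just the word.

Answer: tree

Derivation:
After 1 (G): row=3 col=0 char='d'
After 2 (b): row=2 col=17 char='t'
After 3 (l): row=2 col=18 char='r'
After 4 (h): row=2 col=17 char='t'
After 5 (j): row=3 col=13 char='e'
After 6 (l): row=3 col=13 char='e'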